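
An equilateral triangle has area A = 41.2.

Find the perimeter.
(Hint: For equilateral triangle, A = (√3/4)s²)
A = (√3/4)s²  →  s² = 4A/√3 = 4·41.2/√3 = 95.1473
s = 9.75435
Perimeter = 3s = 29.26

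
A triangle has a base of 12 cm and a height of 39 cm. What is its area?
Area = (1/2) * base * height
Area = (1/2) * 12 * 39
Area = 234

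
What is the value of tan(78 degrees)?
tan(78 degrees) = 4.7046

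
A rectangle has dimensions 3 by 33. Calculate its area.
Area = length * width
Area = 3 * 33
Area = 99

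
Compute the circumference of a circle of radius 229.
Circumference = 2 * pi * r
Circumference = 2 * pi * 229
Circumference = 1438.85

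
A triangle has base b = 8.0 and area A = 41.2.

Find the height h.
A = ½bh  →  h = 2A/b
h = 2·41.2/8.0 = 10.3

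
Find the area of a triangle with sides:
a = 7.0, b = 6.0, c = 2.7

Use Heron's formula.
s = (a+b+c)/2 = (7.0+6.0+2.7)/2 = 7.85
A = √(s(s-a)(s-b)(s-c)) = √(7.85·0.85·1.85·5.15)
A = √63.5722 = 7.973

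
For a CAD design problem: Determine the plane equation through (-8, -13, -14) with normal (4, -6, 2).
d = n·P = (4)(-8) + (-6)(-13) + (2)(-14) = 18
Plane: 4x - 6y + 2z = 18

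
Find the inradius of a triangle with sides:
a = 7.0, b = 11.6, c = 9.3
s = (a+b+c)/2 = (7.0+11.6+9.3)/2 = 13.95
Area = √(s(s-a)(s-b)(s-c)) = √(13.95·6.95·2.35·4.65) = 32.5492
r = Area/s = 32.5492/13.95 = 2.333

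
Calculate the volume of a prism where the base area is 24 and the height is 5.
Volume = base area * height
Volume = 24 * 5
Volume = 120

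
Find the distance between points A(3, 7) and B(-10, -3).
Using the distance formula: d = sqrt((x₂-x₁)² + (y₂-y₁)²)
dx = (-10) - 3 = -13
dy = (-3) - 7 = -10
d = sqrt((-13)² + (-10)²) = sqrt(169 + 100) = sqrt(269) = 16.40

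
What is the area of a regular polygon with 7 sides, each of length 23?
For a regular 7-gon with side length s = 23:
Apothem a = s / (2*tan(pi/7)) = 23 / (2*tan(pi/7)) ≈ 23.88
Perimeter P = 7 * 23 = 161
Area = (1/2) * P * a = (1/2) * 161 * 23.88 = 1922.34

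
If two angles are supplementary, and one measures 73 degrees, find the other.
Supplementary angles sum to 180 degrees.
Other angle = 180 - 73
Other angle = 107 degrees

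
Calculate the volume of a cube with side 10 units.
Volume = s³
Volume = 10³
Volume = 1000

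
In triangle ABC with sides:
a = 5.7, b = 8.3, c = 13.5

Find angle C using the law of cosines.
cos(C) = (a² + b² - c²)/(2ab)
cos(C) = (5.7² + 8.3² - 13.5²)/(2·5.7·8.3) = -80.87/94.62 = -0.854682
C = arccos(-0.854682) = 148.7°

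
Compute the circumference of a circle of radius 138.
Circumference = 2 * pi * r
Circumference = 2 * pi * 138
Circumference = 867.08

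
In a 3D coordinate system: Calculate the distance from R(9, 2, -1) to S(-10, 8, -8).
d = √[(-19)² + (6)² + (-7)²] = √446 = 21.12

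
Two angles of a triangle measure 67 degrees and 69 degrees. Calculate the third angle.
Sum of angles in a triangle = 180 degrees
Third angle = 180 - 67 - 69
Third angle = 44 degrees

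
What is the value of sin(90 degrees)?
sin(90 degrees) = 1
Decimal approximation: 1.0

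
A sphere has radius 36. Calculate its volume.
Volume = (4/3) * pi * r³
Volume = (4/3) * pi * 36³
Volume = (4/3) * pi * 46656
Volume = 195432.20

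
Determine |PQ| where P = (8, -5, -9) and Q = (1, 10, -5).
d = √[(-7)² + (15)² + (4)²] = √290 = 17.03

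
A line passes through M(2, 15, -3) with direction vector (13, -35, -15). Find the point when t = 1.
P(1) = (2 + 13(1), 15 + (-35)(1), -3 + (-15)(1)) = (15, -20, -18)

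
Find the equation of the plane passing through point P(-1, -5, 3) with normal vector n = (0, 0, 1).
d = n·P = (0)(-1) + (0)(-5) + (1)(3) = 3
Plane: z = 3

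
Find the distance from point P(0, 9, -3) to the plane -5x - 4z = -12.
d = |(-5)(0) + 0(9) + (-4)(-3) - (-12)| / √((-5)² + 0² + (-4)²) = 24/√41 = 3.748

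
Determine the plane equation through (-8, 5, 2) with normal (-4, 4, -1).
d = n·P = (-4)(-8) + (4)(5) + (-1)(2) = 50
Plane: -4x + 4y - z = 50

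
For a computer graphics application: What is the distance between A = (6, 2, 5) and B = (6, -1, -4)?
d = √[(0)² + (-3)² + (-9)²] = √90 = 9.487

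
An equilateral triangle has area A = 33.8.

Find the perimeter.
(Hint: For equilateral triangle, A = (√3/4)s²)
A = (√3/4)s²  →  s² = 4A/√3 = 4·33.8/√3 = 78.0578
s = 8.83503
Perimeter = 3s = 26.51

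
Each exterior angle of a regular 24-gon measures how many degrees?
Exterior angle of a regular n-gon = 360/n
Exterior angle = 360/24
Exterior angle = 15 degrees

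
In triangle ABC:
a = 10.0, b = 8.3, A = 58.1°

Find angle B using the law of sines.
sin(B)/b = sin(A)/a
sin(B) = b·sin(A)/a = 8.3·sin(58.1°)/10.0 = 0.704647
B = arcsin(0.704647) = 44.8°  (b ≤ a, so B ≤ A and the acute solution is unique)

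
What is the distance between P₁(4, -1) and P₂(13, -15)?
Using the distance formula: d = sqrt((x₂-x₁)² + (y₂-y₁)²)
dx = 13 - 4 = 9
dy = (-15) - (-1) = -14
d = sqrt(9² + (-14)²) = sqrt(81 + 196) = sqrt(277) = 16.64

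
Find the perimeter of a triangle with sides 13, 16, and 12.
Perimeter = sum of all sides
Perimeter = 13 + 16 + 12
Perimeter = 41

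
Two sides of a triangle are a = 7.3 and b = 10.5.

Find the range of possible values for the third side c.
By the triangle inequality: |a - b| < c < a + b
|7.3 - 10.5| < c < 7.3 + 10.5
3.2 < c < 17.8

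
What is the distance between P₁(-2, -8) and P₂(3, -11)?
Using the distance formula: d = sqrt((x₂-x₁)² + (y₂-y₁)²)
dx = 3 - (-2) = 5
dy = (-11) - (-8) = -3
d = sqrt(5² + (-3)²) = sqrt(25 + 9) = sqrt(34) = 5.83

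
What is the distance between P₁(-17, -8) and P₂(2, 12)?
Using the distance formula: d = sqrt((x₂-x₁)² + (y₂-y₁)²)
dx = 2 - (-17) = 19
dy = 12 - (-8) = 20
d = sqrt(19² + 20²) = sqrt(361 + 400) = sqrt(761) = 27.59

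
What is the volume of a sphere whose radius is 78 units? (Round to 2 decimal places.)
Volume = (4/3) * pi * r³
Volume = (4/3) * pi * 78³
Volume = (4/3) * pi * 474552
Volume = 1987798.77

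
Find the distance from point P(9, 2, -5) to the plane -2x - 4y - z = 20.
d = |(-2)(9) + (-4)(2) + (-1)(-5) - (20)| / √((-2)² + (-4)² + (-1)²) = 41/√21 = 8.947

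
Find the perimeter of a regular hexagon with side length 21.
Perimeter = number of sides * side length
Perimeter = 6 * 21
Perimeter = 126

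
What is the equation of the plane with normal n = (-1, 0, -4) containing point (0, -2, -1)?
d = n·P = (-1)(0) + (0)(-2) + (-4)(-1) = 4
Plane: -x - 4z = 4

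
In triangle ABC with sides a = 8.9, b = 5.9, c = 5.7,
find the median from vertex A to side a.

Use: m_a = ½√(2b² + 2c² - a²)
m_a = ½√(2·5.9² + 2·5.7² - 8.9²)
m_a = ½√(69.62 + 64.98 - 79.21) = ½√55.39 = 3.721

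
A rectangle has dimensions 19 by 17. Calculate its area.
Area = length * width
Area = 19 * 17
Area = 323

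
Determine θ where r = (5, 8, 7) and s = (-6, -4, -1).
r·s = -69, |r|² = 138, |s|² = 53
cos θ = -69/√7314 ≈ -0.8068
θ ≈ 143.8°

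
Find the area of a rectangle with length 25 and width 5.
Area = length * width
Area = 25 * 5
Area = 125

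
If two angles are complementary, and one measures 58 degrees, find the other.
Complementary angles sum to 90 degrees.
Other angle = 90 - 58
Other angle = 32 degrees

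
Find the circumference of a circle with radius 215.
Circumference = 2 * pi * r
Circumference = 2 * pi * 215
Circumference = 1350.88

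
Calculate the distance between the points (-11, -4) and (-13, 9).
Using the distance formula: d = sqrt((x₂-x₁)² + (y₂-y₁)²)
dx = (-13) - (-11) = -2
dy = 9 - (-4) = 13
d = sqrt((-2)² + 13²) = sqrt(4 + 169) = sqrt(173) = 13.15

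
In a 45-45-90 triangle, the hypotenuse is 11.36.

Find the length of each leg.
In a 45-45-90 triangle, hypotenuse = leg·√2  →  leg = hypotenuse/√2
leg = 11.36/√2 = 8.033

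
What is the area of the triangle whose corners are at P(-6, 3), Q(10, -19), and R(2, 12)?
Using the coordinate formula: Area = (1/2)|x₁(y₂-y₃) + x₂(y₃-y₁) + x₃(y₁-y₂)|
Area = (1/2)|(-6)((-19)-12) + 10(12-3) + 2(3-(-19))|
Area = (1/2)|(-6)*(-31) + 10*9 + 2*22|
Area = (1/2)|186 + 90 + 44|
Area = (1/2)*320 = 160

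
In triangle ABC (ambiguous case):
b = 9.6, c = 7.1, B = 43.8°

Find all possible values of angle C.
sin(C)/c = sin(B)/b  →  sin(C) = c·sin(B)/b = 7.1·sin(43.8°)/9.6 = 0.511898
C₁ = arcsin(0.511898) = 30.79°,  C₂ = 180° - C₁ = 149.21°
Check C₂: A = 180° - 43.8° - 149.21° = -13.01° ≤ 0, rejected
C = 30.79° (one solution)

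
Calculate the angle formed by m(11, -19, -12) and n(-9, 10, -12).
m·n = -145, |m|² = 626, |n|² = 325
cos θ = -145/√203450 ≈ -0.3215
θ ≈ 108.8°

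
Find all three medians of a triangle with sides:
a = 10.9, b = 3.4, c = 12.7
Using m_x = ½√(2y² + 2z² - x²):
m_a = ½√(2·3.4² + 2·12.7² - 10.9²) = ½√226.89 = 7.531
m_b = ½√(2·10.9² + 2·12.7² - 3.4²) = ½√548.64 = 11.71
m_c = ½√(2·10.9² + 2·3.4² - 12.7²) = ½√99.45 = 4.986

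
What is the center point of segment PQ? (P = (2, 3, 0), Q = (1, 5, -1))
Midpoint = ((2+1)/2, (3+5)/2, (0-1)/2) = (1.5, 4, -0.5)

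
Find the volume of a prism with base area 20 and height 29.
Volume = base area * height
Volume = 20 * 29
Volume = 580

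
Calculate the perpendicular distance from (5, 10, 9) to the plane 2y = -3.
d = |0(5) + 2(10) + 0(9) - (-3)| / √(0² + 2² + 0²) = 23/√4 = 11.5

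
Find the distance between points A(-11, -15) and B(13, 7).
Using the distance formula: d = sqrt((x₂-x₁)² + (y₂-y₁)²)
dx = 13 - (-11) = 24
dy = 7 - (-15) = 22
d = sqrt(24² + 22²) = sqrt(576 + 484) = sqrt(1060) = 32.56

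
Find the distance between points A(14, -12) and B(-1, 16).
Using the distance formula: d = sqrt((x₂-x₁)² + (y₂-y₁)²)
dx = (-1) - 14 = -15
dy = 16 - (-12) = 28
d = sqrt((-15)² + 28²) = sqrt(225 + 784) = sqrt(1009) = 31.76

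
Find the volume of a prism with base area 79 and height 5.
Volume = base area * height
Volume = 79 * 5
Volume = 395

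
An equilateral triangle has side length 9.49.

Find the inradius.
For an equilateral triangle, r = s/(2√3) where s is the side.
r = 9.49/(2√3) = 9.49/3.464102 = 2.74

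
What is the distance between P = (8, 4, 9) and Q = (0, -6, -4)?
d = √[(-8)² + (-10)² + (-13)²] = √333 = 18.25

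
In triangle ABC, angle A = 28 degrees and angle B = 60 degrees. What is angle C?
Sum of angles in a triangle = 180 degrees
Third angle = 180 - 28 - 60
Third angle = 92 degrees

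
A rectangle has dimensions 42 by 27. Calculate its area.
Area = length * width
Area = 42 * 27
Area = 1134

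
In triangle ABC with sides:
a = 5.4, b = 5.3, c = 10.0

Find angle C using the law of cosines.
cos(C) = (a² + b² - c²)/(2ab)
cos(C) = (5.4² + 5.3² - 10.0²)/(2·5.4·5.3) = -42.75/57.24 = -0.746855
C = arccos(-0.746855) = 138.3°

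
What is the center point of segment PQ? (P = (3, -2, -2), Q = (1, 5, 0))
Midpoint = ((3+1)/2, (-2+5)/2, (-2+0)/2) = (2, 1.5, -1)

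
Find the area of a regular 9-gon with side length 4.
For a regular 9-gon with side length s = 4:
Apothem a = s / (2*tan(pi/9)) = 4 / (2*tan(pi/9)) ≈ 5.495
Perimeter P = 9 * 4 = 36
Area = (1/2) * P * a = (1/2) * 36 * 5.495 = 98.91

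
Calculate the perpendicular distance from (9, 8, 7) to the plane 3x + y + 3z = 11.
d = |3(9) + 1(8) + 3(7) - (11)| / √(3² + 1² + 3²) = 45/√19 = 10.32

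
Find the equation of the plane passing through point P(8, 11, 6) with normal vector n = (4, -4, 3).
d = n·P = (4)(8) + (-4)(11) + (3)(6) = 6
Plane: 4x - 4y + 3z = 6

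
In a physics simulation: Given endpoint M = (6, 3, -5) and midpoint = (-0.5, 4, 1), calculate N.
N = (2×(-0.5) - 6, 2×4 - 3, 2×1 - (-5)) = (-7, 5, 7)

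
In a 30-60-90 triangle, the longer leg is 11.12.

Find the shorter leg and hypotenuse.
In a 30-60-90 triangle, sides are in ratio 1 : √3 : 2.
Long leg = short leg·√3  →  short leg = 11.12/√3 = 6.42
Hypotenuse = 2·(short leg) = 2·11.12/√3 = 12.84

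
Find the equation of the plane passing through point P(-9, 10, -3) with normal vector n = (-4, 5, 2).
d = n·P = (-4)(-9) + (5)(10) + (2)(-3) = 80
Plane: -4x + 5y + 2z = 80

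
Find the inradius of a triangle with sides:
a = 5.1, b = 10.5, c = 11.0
s = (a+b+c)/2 = (5.1+10.5+11.0)/2 = 13.3
Area = √(s(s-a)(s-b)(s-c)) = √(13.3·8.2·2.8·2.3) = 26.5018
r = Area/s = 26.5018/13.3 = 1.993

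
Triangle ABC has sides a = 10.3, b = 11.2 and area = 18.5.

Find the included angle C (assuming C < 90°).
Area = ½ab·sin(C)  →  sin(C) = 2·Area/(ab)
sin(C) = 2·18.5/(10.3·11.2) = 0.320735
C = arcsin(0.320735) = 18.71°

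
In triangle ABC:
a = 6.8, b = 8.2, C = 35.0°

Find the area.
Using A = ½ab·sin(C):
A = ½·6.8·8.2·sin(35.0°) = ½·55.76·0.573576 = 15.99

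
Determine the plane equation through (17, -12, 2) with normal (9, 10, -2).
d = n·P = (9)(17) + (10)(-12) + (-2)(2) = 29
Plane: 9x + 10y - 2z = 29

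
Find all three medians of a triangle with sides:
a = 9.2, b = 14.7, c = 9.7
Using m_x = ½√(2y² + 2z² - x²):
m_a = ½√(2·14.7² + 2·9.7² - 9.2²) = ½√535.72 = 11.57
m_b = ½√(2·9.2² + 2·9.7² - 14.7²) = ½√141.37 = 5.945
m_c = ½√(2·9.2² + 2·14.7² - 9.7²) = ½√507.37 = 11.26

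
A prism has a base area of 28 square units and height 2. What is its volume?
Volume = base area * height
Volume = 28 * 2
Volume = 56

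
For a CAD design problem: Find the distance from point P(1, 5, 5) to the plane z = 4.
d = |0(1) + 0(5) + 1(5) - (4)| / √(0² + 0² + 1²) = 1/√1 = 1.0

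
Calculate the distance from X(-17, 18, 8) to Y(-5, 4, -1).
d = √[(12)² + (-14)² + (-9)²] = √421 = 20.52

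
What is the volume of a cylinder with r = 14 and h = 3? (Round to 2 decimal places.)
Volume = pi * r² * h
Volume = pi * 14² * 3
Volume = pi * 196 * 3
Volume = pi * 588
Volume = 1847.26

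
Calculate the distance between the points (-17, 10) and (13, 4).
Using the distance formula: d = sqrt((x₂-x₁)² + (y₂-y₁)²)
dx = 13 - (-17) = 30
dy = 4 - 10 = -6
d = sqrt(30² + (-6)²) = sqrt(900 + 36) = sqrt(936) = 30.59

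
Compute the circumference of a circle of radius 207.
Circumference = 2 * pi * r
Circumference = 2 * pi * 207
Circumference = 1300.62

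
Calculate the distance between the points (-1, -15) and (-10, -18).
Using the distance formula: d = sqrt((x₂-x₁)² + (y₂-y₁)²)
dx = (-10) - (-1) = -9
dy = (-18) - (-15) = -3
d = sqrt((-9)² + (-3)²) = sqrt(81 + 9) = sqrt(90) = 9.49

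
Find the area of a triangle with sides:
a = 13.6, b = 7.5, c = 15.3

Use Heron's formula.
s = (a+b+c)/2 = (13.6+7.5+15.3)/2 = 18.2
A = √(s(s-a)(s-b)(s-c)) = √(18.2·4.6·10.7·2.9)
A = √2597.83 = 50.97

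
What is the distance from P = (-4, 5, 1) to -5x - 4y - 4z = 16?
d = |(-5)(-4) + (-4)(5) + (-4)(1) - (16)| / √((-5)² + (-4)² + (-4)²) = 20/√57 = 2.649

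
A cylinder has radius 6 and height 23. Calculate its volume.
Volume = pi * r² * h
Volume = pi * 6² * 23
Volume = pi * 36 * 23
Volume = pi * 828
Volume = 2601.24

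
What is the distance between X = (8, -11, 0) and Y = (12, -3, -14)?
d = √[(4)² + (8)² + (-14)²] = √276 = 16.61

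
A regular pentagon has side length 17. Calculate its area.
For a regular 5-gon with side length s = 17:
Apothem a = s / (2*tan(pi/5)) = 17 / (2*tan(pi/5)) ≈ 11.6992
Perimeter P = 5 * 17 = 85
Area = (1/2) * P * a = (1/2) * 85 * 11.6992 = 497.22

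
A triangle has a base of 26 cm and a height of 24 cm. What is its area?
Area = (1/2) * base * height
Area = (1/2) * 26 * 24
Area = 312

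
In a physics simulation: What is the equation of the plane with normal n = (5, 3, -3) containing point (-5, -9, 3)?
d = n·P = (5)(-5) + (3)(-9) + (-3)(3) = -61
Plane: 5x + 3y - 3z = -61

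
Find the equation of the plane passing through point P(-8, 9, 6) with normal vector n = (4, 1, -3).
d = n·P = (4)(-8) + (1)(9) + (-3)(6) = -41
Plane: 4x + y - 3z = -41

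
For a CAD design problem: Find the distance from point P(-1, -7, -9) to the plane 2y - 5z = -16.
d = |0(-1) + 2(-7) + (-5)(-9) - (-16)| / √(0² + 2² + (-5)²) = 47/√29 = 8.728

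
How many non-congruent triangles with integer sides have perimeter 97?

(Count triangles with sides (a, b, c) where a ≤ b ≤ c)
With a ≤ b ≤ c and a + b + c = 97, the triangle inequality a + b > c gives c < 97/2, so c ≤ 48.
Iterate a from 1 to ⌊p/3⌋ = 32; for each a, b ranges from a to ⌊(p−a)/2⌋ with c = p − a − b, keeping only c ≥ b.
Triples: (1, 48, 48), (2, 47, 48), (3, 46, 48), …
Count = 208 triangles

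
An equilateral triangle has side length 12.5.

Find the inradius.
For an equilateral triangle, r = s/(2√3) where s is the side.
r = 12.5/(2√3) = 12.5/3.464102 = 3.608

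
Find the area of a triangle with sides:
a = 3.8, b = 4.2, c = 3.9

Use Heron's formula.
s = (a+b+c)/2 = (3.8+4.2+3.9)/2 = 5.95
A = √(s(s-a)(s-b)(s-c)) = √(5.95·2.15·1.75·2.05)
A = √45.8931 = 6.774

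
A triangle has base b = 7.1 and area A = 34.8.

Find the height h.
A = ½bh  →  h = 2A/b
h = 2·34.8/7.1 = 9.803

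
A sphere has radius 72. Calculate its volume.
Volume = (4/3) * pi * r³
Volume = (4/3) * pi * 72³
Volume = (4/3) * pi * 373248
Volume = 1563457.57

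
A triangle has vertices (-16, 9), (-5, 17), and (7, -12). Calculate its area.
Using the coordinate formula: Area = (1/2)|x₁(y₂-y₃) + x₂(y₃-y₁) + x₃(y₁-y₂)|
Area = (1/2)|(-16)(17-(-12)) + (-5)((-12)-9) + 7(9-17)|
Area = (1/2)|(-16)*29 + (-5)*(-21) + 7*(-8)|
Area = (1/2)|(-464) + 105 + (-56)|
Area = (1/2)*415 = 207.50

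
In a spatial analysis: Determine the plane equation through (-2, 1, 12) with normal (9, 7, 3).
d = n·P = (9)(-2) + (7)(1) + (3)(12) = 25
Plane: 9x + 7y + 3z = 25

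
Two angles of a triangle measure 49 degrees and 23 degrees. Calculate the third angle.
Sum of angles in a triangle = 180 degrees
Third angle = 180 - 49 - 23
Third angle = 108 degrees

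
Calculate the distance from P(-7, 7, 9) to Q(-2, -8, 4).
d = √[(5)² + (-15)² + (-5)²] = √275 = 16.58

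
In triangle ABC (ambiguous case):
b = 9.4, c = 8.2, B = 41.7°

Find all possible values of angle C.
sin(C)/c = sin(B)/b  →  sin(C) = c·sin(B)/b = 8.2·sin(41.7°)/9.4 = 0.580307
C₁ = arcsin(0.580307) = 35.47°,  C₂ = 180° - C₁ = 144.53°
Check C₂: A = 180° - 41.7° - 144.53° = -6.23° ≤ 0, rejected
C = 35.47° (one solution)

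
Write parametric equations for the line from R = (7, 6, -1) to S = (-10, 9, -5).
Direction vector d = S - R = (-17, 3, -4)
x = 7 - 17t, y = 6 + 3t, z = -1 - 4t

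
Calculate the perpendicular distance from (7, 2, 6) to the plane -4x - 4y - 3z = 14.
d = |(-4)(7) + (-4)(2) + (-3)(6) - (14)| / √((-4)² + (-4)² + (-3)²) = 68/√41 = 10.62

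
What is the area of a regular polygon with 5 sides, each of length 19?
For a regular 5-gon with side length s = 19:
Apothem a = s / (2*tan(pi/5)) = 19 / (2*tan(pi/5)) ≈ 13.0756
Perimeter P = 5 * 19 = 95
Area = (1/2) * P * a = (1/2) * 95 * 13.0756 = 621.09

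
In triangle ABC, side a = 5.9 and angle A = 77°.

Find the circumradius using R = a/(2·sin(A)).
R = a/(2·sin(A)) = 5.9/(2·sin(77°))
R = 5.9/(2·0.974370) = 5.9/1.948740 = 3.028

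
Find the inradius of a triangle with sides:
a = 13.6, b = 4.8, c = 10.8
s = (a+b+c)/2 = (13.6+4.8+10.8)/2 = 14.6
Area = √(s(s-a)(s-b)(s-c)) = √(14.6·1·9.8·3.8) = 23.3175
r = Area/s = 23.3175/14.6 = 1.597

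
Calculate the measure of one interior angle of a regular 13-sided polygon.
Interior angle of a regular n-gon = (n-2)*180/n
Interior angle = (13-2)*180/13
Interior angle = 11*180/13
Interior angle = 1980/13
Interior angle = 152.31 degrees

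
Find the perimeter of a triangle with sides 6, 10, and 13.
Perimeter = sum of all sides
Perimeter = 6 + 10 + 13
Perimeter = 29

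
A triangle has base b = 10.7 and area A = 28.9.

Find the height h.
A = ½bh  →  h = 2A/b
h = 2·28.9/10.7 = 5.402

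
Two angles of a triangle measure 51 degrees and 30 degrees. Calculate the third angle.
Sum of angles in a triangle = 180 degrees
Third angle = 180 - 51 - 30
Third angle = 99 degrees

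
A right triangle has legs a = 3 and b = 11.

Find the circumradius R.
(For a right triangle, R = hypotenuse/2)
Hypotenuse c = √(3² + 11²) = √130 = 11.4018
R = c/2 = 5.701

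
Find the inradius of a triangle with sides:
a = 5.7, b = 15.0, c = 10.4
s = (a+b+c)/2 = (5.7+15.0+10.4)/2 = 15.55
Area = √(s(s-a)(s-b)(s-c)) = √(15.55·9.85·0.55·5.15) = 20.829
r = Area/s = 20.829/15.55 = 1.339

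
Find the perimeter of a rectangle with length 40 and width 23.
Perimeter = 2 * (length + width)
Perimeter = 2 * (40 + 23)
Perimeter = 2 * 63
Perimeter = 126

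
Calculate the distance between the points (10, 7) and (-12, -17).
Using the distance formula: d = sqrt((x₂-x₁)² + (y₂-y₁)²)
dx = (-12) - 10 = -22
dy = (-17) - 7 = -24
d = sqrt((-22)² + (-24)²) = sqrt(484 + 576) = sqrt(1060) = 32.56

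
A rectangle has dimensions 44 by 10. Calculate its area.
Area = length * width
Area = 44 * 10
Area = 440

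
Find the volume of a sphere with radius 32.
Volume = (4/3) * pi * r³
Volume = (4/3) * pi * 32³
Volume = (4/3) * pi * 32768
Volume = 137258.28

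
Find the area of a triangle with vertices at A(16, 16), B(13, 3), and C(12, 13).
Using the coordinate formula: Area = (1/2)|x₁(y₂-y₃) + x₂(y₃-y₁) + x₃(y₁-y₂)|
Area = (1/2)|16(3-13) + 13(13-16) + 12(16-3)|
Area = (1/2)|16*(-10) + 13*(-3) + 12*13|
Area = (1/2)|(-160) + (-39) + 156|
Area = (1/2)*43 = 21.50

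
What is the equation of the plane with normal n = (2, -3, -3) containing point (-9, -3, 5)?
d = n·P = (2)(-9) + (-3)(-3) + (-3)(5) = -24
Plane: 2x - 3y - 3z = -24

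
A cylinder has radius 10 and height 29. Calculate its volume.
Volume = pi * r² * h
Volume = pi * 10² * 29
Volume = pi * 100 * 29
Volume = pi * 2900
Volume = 9110.62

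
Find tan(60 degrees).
tan(60 degrees) = sqrt(3)
Decimal approximation: 1.7321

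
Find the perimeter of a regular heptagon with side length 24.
Perimeter = number of sides * side length
Perimeter = 7 * 24
Perimeter = 168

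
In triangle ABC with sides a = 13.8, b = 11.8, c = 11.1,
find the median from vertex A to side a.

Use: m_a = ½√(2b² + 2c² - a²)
m_a = ½√(2·11.8² + 2·11.1² - 13.8²)
m_a = ½√(278.48 + 246.42 - 190.44) = ½√334.46 = 9.144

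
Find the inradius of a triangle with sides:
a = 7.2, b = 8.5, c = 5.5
s = (a+b+c)/2 = (7.2+8.5+5.5)/2 = 10.6
Area = √(s(s-a)(s-b)(s-c)) = √(10.6·3.4·2.1·5.1) = 19.6466
r = Area/s = 19.6466/10.6 = 1.853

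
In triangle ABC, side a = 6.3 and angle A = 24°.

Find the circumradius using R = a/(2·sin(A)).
R = a/(2·sin(A)) = 6.3/(2·sin(24°))
R = 6.3/(2·0.406737) = 6.3/0.813473 = 7.745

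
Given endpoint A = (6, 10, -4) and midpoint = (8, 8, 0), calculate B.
B = (2×8 - 6, 2×8 - 10, 2×0 - (-4)) = (10, 6, 4)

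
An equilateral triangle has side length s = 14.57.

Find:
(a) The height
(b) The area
(a) Height h = s·√3/2 = 14.57·√3/2 = 12.62
(b) Area = (√3/4)·s² = (√3/4)·14.57² = (√3/4)·212.285 = 91.92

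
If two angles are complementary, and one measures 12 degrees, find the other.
Complementary angles sum to 90 degrees.
Other angle = 90 - 12
Other angle = 78 degrees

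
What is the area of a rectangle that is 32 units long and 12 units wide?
Area = length * width
Area = 32 * 12
Area = 384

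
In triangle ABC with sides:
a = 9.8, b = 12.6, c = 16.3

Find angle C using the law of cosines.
cos(C) = (a² + b² - c²)/(2ab)
cos(C) = (9.8² + 12.6² - 16.3²)/(2·9.8·12.6) = -10.89/246.96 = -0.044096
C = arccos(-0.044096) = 92.53°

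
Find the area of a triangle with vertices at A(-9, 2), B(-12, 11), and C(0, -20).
Using the coordinate formula: Area = (1/2)|x₁(y₂-y₃) + x₂(y₃-y₁) + x₃(y₁-y₂)|
Area = (1/2)|(-9)(11-(-20)) + (-12)((-20)-2) + 0(2-11)|
Area = (1/2)|(-9)*31 + (-12)*(-22) + 0*(-9)|
Area = (1/2)|(-279) + 264 + 0|
Area = (1/2)*15 = 7.50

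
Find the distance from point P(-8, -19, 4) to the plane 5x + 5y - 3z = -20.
d = |5(-8) + 5(-19) + (-3)(4) - (-20)| / √(5² + 5² + (-3)²) = 127/√59 = 16.53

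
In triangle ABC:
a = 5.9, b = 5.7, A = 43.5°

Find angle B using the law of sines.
sin(B)/b = sin(A)/a
sin(B) = b·sin(A)/a = 5.7·sin(43.5°)/5.9 = 0.665021
B = arcsin(0.665021) = 41.68°  (b ≤ a, so B ≤ A and the acute solution is unique)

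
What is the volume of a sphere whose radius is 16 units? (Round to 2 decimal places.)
Volume = (4/3) * pi * r³
Volume = (4/3) * pi * 16³
Volume = (4/3) * pi * 4096
Volume = 17157.28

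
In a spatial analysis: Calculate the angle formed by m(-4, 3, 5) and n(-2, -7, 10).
m·n = 37, |m|² = 50, |n|² = 153
cos θ = 37/√7650 ≈ 0.423
θ ≈ 64.97°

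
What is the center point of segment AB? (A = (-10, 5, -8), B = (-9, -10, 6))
Midpoint = ((-10-9)/2, (5-10)/2, (-8+6)/2) = (-9.5, -2.5, -1)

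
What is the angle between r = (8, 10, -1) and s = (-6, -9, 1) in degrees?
r·s = -139, |r|² = 165, |s|² = 118
cos θ = -139/√19470 ≈ -0.9962
θ ≈ 175.0°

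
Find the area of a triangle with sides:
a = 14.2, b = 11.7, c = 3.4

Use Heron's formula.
s = (a+b+c)/2 = (14.2+11.7+3.4)/2 = 14.65
A = √(s(s-a)(s-b)(s-c)) = √(14.65·0.45·2.95·11.25)
A = √218.789 = 14.79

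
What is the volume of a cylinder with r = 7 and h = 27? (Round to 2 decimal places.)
Volume = pi * r² * h
Volume = pi * 7² * 27
Volume = pi * 49 * 27
Volume = pi * 1323
Volume = 4156.33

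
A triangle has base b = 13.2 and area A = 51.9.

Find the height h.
A = ½bh  →  h = 2A/b
h = 2·51.9/13.2 = 7.864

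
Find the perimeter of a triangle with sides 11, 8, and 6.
Perimeter = sum of all sides
Perimeter = 11 + 8 + 6
Perimeter = 25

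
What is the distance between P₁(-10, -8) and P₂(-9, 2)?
Using the distance formula: d = sqrt((x₂-x₁)² + (y₂-y₁)²)
dx = (-9) - (-10) = 1
dy = 2 - (-8) = 10
d = sqrt(1² + 10²) = sqrt(1 + 100) = sqrt(101) = 10.05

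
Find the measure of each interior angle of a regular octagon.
Interior angle of a regular n-gon = (n-2)*180/n
Interior angle = (8-2)*180/8
Interior angle = 6*180/8
Interior angle = 1080/8
Interior angle = 135 degrees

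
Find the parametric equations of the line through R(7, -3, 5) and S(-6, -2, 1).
Direction vector d = S - R = (-13, 1, -4)
x = 7 - 13t, y = -3 + t, z = 5 - 4t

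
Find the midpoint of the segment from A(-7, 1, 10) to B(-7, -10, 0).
Midpoint = ((-7-7)/2, (1-10)/2, (10+0)/2) = (-7, -4.5, 5)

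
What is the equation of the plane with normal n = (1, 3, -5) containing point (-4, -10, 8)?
d = n·P = (1)(-4) + (3)(-10) + (-5)(8) = -74
Plane: x + 3y - 5z = -74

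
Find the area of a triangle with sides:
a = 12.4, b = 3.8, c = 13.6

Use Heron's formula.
s = (a+b+c)/2 = (12.4+3.8+13.6)/2 = 14.9
A = √(s(s-a)(s-b)(s-c)) = √(14.9·2.5·11.1·1.3)
A = √537.517 = 23.18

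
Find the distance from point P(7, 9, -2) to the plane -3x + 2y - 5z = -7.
d = |(-3)(7) + 2(9) + (-5)(-2) - (-7)| / √((-3)² + 2² + (-5)²) = 14/√38 = 2.271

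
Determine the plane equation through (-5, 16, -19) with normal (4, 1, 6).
d = n·P = (4)(-5) + (1)(16) + (6)(-19) = -118
Plane: 4x + y + 6z = -118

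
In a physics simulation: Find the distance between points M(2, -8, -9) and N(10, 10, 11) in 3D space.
d = √[(8)² + (18)² + (20)²] = √788 = 28.07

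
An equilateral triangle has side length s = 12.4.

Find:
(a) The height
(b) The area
(a) Height h = s·√3/2 = 12.4·√3/2 = 10.74
(b) Area = (√3/4)·s² = (√3/4)·12.4² = (√3/4)·153.76 = 66.58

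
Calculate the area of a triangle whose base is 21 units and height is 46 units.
Area = (1/2) * base * height
Area = (1/2) * 21 * 46
Area = 483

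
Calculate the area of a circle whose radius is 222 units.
Area = pi * r²
Area = pi * 222²
Area = pi * 49284
Area = 154830.25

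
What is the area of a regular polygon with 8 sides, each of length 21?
For a regular 8-gon with side length s = 21:
Apothem a = s / (2*tan(pi/8)) = 21 / (2*tan(pi/8)) ≈ 25.34924
Perimeter P = 8 * 21 = 168
Area = (1/2) * P * a = (1/2) * 168 * 25.34924 = 2129.34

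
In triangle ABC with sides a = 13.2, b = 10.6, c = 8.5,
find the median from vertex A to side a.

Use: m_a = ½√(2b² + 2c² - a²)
m_a = ½√(2·10.6² + 2·8.5² - 13.2²)
m_a = ½√(224.72 + 144.5 - 174.24) = ½√194.98 = 6.982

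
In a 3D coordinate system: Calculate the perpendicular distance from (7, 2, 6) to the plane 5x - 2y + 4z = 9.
d = |5(7) + (-2)(2) + 4(6) - (9)| / √(5² + (-2)² + 4²) = 46/√45 = 6.857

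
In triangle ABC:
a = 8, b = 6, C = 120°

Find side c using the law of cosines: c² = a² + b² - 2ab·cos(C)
c² = 8² + 6² - 2·8·6·cos(120°)
c² = 64 + 36 - 96·-0.5000 = 148
c = √148 = 12.17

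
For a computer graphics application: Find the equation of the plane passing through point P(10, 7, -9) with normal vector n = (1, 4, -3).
d = n·P = (1)(10) + (4)(7) + (-3)(-9) = 65
Plane: x + 4y - 3z = 65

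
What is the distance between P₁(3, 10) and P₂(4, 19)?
Using the distance formula: d = sqrt((x₂-x₁)² + (y₂-y₁)²)
dx = 4 - 3 = 1
dy = 19 - 10 = 9
d = sqrt(1² + 9²) = sqrt(1 + 81) = sqrt(82) = 9.06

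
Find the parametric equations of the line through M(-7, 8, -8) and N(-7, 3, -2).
Direction vector d = N - M = (0, -5, 6)
x = -7, y = 8 - 5t, z = -8 + 6t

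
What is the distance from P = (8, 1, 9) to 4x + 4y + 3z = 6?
d = |4(8) + 4(1) + 3(9) - (6)| / √(4² + 4² + 3²) = 57/√41 = 8.902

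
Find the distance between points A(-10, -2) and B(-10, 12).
Using the distance formula: d = sqrt((x₂-x₁)² + (y₂-y₁)²)
dx = (-10) - (-10) = 0
dy = 12 - (-2) = 14
d = sqrt(0² + 14²) = sqrt(0 + 196) = sqrt(196) = 14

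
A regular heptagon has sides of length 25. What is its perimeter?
Perimeter = number of sides * side length
Perimeter = 7 * 25
Perimeter = 175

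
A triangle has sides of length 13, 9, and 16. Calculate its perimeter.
Perimeter = sum of all sides
Perimeter = 13 + 9 + 16
Perimeter = 38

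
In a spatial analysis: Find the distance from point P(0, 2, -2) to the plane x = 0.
d = |1(0) + 0(2) + 0(-2) - (0)| / √(1² + 0² + 0²) = 0/√1 = 0.0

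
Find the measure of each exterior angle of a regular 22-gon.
Exterior angle of a regular n-gon = 360/n
Exterior angle = 360/22
Exterior angle = 16.36 degrees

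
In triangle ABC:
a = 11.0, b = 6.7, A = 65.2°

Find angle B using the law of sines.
sin(B)/b = sin(A)/a
sin(B) = b·sin(A)/a = 6.7·sin(65.2°)/11.0 = 0.552919
B = arcsin(0.552919) = 33.57°  (b ≤ a, so B ≤ A and the acute solution is unique)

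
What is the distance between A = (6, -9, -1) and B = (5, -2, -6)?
d = √[(-1)² + (7)² + (-5)²] = √75 = 8.66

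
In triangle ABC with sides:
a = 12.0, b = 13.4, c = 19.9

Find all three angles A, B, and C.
By the law of cosines:
cos(A) = (b² + c² - a²)/(2bc) = 0.809214  →  A = 35.98°
cos(B) = (a² + c² - b²)/(2ac) = 0.754711  →  B = 41°
cos(C) = (a² + b² - c²)/(2ab) = -0.225280  →  C = 103°
Check: A + B + C = 180.0° ✓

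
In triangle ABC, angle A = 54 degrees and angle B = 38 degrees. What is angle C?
Sum of angles in a triangle = 180 degrees
Third angle = 180 - 54 - 38
Third angle = 88 degrees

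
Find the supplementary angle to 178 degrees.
Supplementary angles sum to 180 degrees.
Other angle = 180 - 178
Other angle = 2 degrees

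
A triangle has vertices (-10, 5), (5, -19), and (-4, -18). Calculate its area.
Using the coordinate formula: Area = (1/2)|x₁(y₂-y₃) + x₂(y₃-y₁) + x₃(y₁-y₂)|
Area = (1/2)|(-10)((-19)-(-18)) + 5((-18)-5) + (-4)(5-(-19))|
Area = (1/2)|(-10)*(-1) + 5*(-23) + (-4)*24|
Area = (1/2)|10 + (-115) + (-96)|
Area = (1/2)*201 = 100.50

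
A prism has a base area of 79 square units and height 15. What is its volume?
Volume = base area * height
Volume = 79 * 15
Volume = 1185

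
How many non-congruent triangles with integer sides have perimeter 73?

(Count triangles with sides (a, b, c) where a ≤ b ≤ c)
With a ≤ b ≤ c and a + b + c = 73, the triangle inequality a + b > c gives c < 73/2, so c ≤ 36.
Iterate a from 1 to ⌊p/3⌋ = 24; for each a, b ranges from a to ⌊(p−a)/2⌋ with c = p − a − b, keeping only c ≥ b.
Triples: (1, 36, 36), (2, 35, 36), (3, 34, 36), …
Count = 120 triangles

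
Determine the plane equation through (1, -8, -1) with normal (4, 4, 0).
d = n·P = (4)(1) + (4)(-8) + (0)(-1) = -28
Plane: 4x + 4y = -28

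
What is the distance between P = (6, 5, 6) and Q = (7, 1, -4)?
d = √[(1)² + (-4)² + (-10)²] = √117 = 10.82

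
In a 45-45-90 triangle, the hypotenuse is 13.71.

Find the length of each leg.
In a 45-45-90 triangle, hypotenuse = leg·√2  →  leg = hypotenuse/√2
leg = 13.71/√2 = 9.694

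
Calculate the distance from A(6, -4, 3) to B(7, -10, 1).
d = √[(1)² + (-6)² + (-2)²] = √41 = 6.403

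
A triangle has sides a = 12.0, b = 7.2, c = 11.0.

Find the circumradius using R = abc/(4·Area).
s = (a+b+c)/2 = 15.1
Area = √(s(s-a)(s-b)(s-c)) = √(15.1·3.1·7.9·4.1) = 38.9381
R = abc/(4·Area) = (12.0·7.2·11.0)/(4·38.9381) = 950.4/155.7524 = 6.102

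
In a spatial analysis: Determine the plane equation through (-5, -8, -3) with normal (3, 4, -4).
d = n·P = (3)(-5) + (4)(-8) + (-4)(-3) = -35
Plane: 3x + 4y - 4z = -35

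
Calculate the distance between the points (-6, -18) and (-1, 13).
Using the distance formula: d = sqrt((x₂-x₁)² + (y₂-y₁)²)
dx = (-1) - (-6) = 5
dy = 13 - (-18) = 31
d = sqrt(5² + 31²) = sqrt(25 + 961) = sqrt(986) = 31.40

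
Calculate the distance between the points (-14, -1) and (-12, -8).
Using the distance formula: d = sqrt((x₂-x₁)² + (y₂-y₁)²)
dx = (-12) - (-14) = 2
dy = (-8) - (-1) = -7
d = sqrt(2² + (-7)²) = sqrt(4 + 49) = sqrt(53) = 7.28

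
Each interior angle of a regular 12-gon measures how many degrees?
Interior angle of a regular n-gon = (n-2)*180/n
Interior angle = (12-2)*180/12
Interior angle = 10*180/12
Interior angle = 1800/12
Interior angle = 150 degrees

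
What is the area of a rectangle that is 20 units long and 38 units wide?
Area = length * width
Area = 20 * 38
Area = 760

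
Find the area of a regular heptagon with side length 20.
For a regular 7-gon with side length s = 20:
Apothem a = s / (2*tan(pi/7)) = 20 / (2*tan(pi/7)) ≈ 20.7652
Perimeter P = 7 * 20 = 140
Area = (1/2) * P * a = (1/2) * 140 * 20.7652 = 1453.56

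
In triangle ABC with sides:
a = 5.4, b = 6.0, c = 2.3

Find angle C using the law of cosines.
cos(C) = (a² + b² - c²)/(2ab)
cos(C) = (5.4² + 6.0² - 2.3²)/(2·5.4·6.0) = 59.87/64.8 = 0.923920
C = arccos(0.923920) = 22.49°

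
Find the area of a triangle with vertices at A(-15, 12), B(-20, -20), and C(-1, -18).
Using the coordinate formula: Area = (1/2)|x₁(y₂-y₃) + x₂(y₃-y₁) + x₃(y₁-y₂)|
Area = (1/2)|(-15)((-20)-(-18)) + (-20)((-18)-12) + (-1)(12-(-20))|
Area = (1/2)|(-15)*(-2) + (-20)*(-30) + (-1)*32|
Area = (1/2)|30 + 600 + (-32)|
Area = (1/2)*598 = 299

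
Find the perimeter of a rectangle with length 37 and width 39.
Perimeter = 2 * (length + width)
Perimeter = 2 * (37 + 39)
Perimeter = 2 * 76
Perimeter = 152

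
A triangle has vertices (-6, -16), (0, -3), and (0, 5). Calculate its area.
Using the coordinate formula: Area = (1/2)|x₁(y₂-y₃) + x₂(y₃-y₁) + x₃(y₁-y₂)|
Area = (1/2)|(-6)((-3)-5) + 0(5-(-16)) + 0((-16)-(-3))|
Area = (1/2)|(-6)*(-8) + 0*21 + 0*(-13)|
Area = (1/2)|48 + 0 + 0|
Area = (1/2)*48 = 24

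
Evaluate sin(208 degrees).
sin(208 degrees) = -0.4695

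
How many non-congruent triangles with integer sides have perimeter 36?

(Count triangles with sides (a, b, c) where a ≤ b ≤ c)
With a ≤ b ≤ c and a + b + c = 36, the triangle inequality a + b > c gives c < 36/2, so c ≤ 17.
Iterate a from 1 to ⌊p/3⌋ = 12; for each a, b ranges from a to ⌊(p−a)/2⌋ with c = p − a − b, keeping only c ≥ b.
Triples: (2, 17, 17), (3, 16, 17), (4, 15, 17), …
Count = 27 triangles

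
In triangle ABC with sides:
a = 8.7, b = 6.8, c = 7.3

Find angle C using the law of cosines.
cos(C) = (a² + b² - c²)/(2ab)
cos(C) = (8.7² + 6.8² - 7.3²)/(2·8.7·6.8) = 68.64/118.32 = 0.580122
C = arccos(0.580122) = 54.54°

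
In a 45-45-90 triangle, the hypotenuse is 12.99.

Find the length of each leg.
In a 45-45-90 triangle, hypotenuse = leg·√2  →  leg = hypotenuse/√2
leg = 12.99/√2 = 9.185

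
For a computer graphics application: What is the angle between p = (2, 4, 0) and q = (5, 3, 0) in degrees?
p·q = 22, |p|² = 20, |q|² = 34
cos θ = 22/√680 ≈ 0.8437
θ ≈ 32.47°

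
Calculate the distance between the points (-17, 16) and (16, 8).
Using the distance formula: d = sqrt((x₂-x₁)² + (y₂-y₁)²)
dx = 16 - (-17) = 33
dy = 8 - 16 = -8
d = sqrt(33² + (-8)²) = sqrt(1089 + 64) = sqrt(1153) = 33.96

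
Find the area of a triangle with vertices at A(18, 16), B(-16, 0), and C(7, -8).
Using the coordinate formula: Area = (1/2)|x₁(y₂-y₃) + x₂(y₃-y₁) + x₃(y₁-y₂)|
Area = (1/2)|18(0-(-8)) + (-16)((-8)-16) + 7(16-0)|
Area = (1/2)|18*8 + (-16)*(-24) + 7*16|
Area = (1/2)|144 + 384 + 112|
Area = (1/2)*640 = 320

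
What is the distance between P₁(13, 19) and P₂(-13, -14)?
Using the distance formula: d = sqrt((x₂-x₁)² + (y₂-y₁)²)
dx = (-13) - 13 = -26
dy = (-14) - 19 = -33
d = sqrt((-26)² + (-33)²) = sqrt(676 + 1089) = sqrt(1765) = 42.01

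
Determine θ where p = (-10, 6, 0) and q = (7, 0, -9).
p·q = -70, |p|² = 136, |q|² = 130
cos θ = -70/√17680 ≈ -0.5264
θ ≈ 121.8°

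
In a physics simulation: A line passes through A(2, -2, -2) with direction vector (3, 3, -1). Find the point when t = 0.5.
P(0.5) = (2 + 3(0.5), -2 + 3(0.5), -2 + (-1)(0.5)) = (3.5, -0.5, -2.5)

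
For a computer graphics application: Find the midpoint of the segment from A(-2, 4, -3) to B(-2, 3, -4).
Midpoint = ((-2-2)/2, (4+3)/2, (-3-4)/2) = (-2, 3.5, -3.5)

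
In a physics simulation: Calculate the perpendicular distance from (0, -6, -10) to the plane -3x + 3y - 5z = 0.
d = |(-3)(0) + 3(-6) + (-5)(-10) - (0)| / √((-3)² + 3² + (-5)²) = 32/√43 = 4.88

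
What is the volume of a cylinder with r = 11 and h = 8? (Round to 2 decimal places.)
Volume = pi * r² * h
Volume = pi * 11² * 8
Volume = pi * 121 * 8
Volume = pi * 968
Volume = 3041.06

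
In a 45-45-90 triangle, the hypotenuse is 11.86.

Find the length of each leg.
In a 45-45-90 triangle, hypotenuse = leg·√2  →  leg = hypotenuse/√2
leg = 11.86/√2 = 8.386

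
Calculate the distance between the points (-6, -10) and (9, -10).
Using the distance formula: d = sqrt((x₂-x₁)² + (y₂-y₁)²)
dx = 9 - (-6) = 15
dy = (-10) - (-10) = 0
d = sqrt(15² + 0²) = sqrt(225 + 0) = sqrt(225) = 15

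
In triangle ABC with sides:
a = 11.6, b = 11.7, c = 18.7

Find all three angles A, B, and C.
By the law of cosines:
cos(A) = (b² + c² - a²)/(2bc) = 0.804470  →  A = 36.44°
cos(B) = (a² + c² - b²)/(2ac) = 0.800664  →  B = 36.81°
cos(C) = (a² + b² - c²)/(2ab) = -0.288240  →  C = 106.8°
Check: A + B + C = 180.0° ✓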